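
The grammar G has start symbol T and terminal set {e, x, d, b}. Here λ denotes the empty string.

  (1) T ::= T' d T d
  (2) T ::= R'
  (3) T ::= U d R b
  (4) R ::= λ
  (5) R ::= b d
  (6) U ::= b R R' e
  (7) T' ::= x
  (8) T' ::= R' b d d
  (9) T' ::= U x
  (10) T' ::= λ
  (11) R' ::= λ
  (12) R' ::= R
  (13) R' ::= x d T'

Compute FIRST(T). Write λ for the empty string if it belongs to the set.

FIRST(R) = {λ, b}
FIRST(U) = {b}
FIRST(R') = {λ, b, x}  (via R)
FIRST(T') = {λ, b, x}  (via R' b d d, U x)
FIRST(T) = {λ, b, d, x}  (via T' d T d, R', U d R b)

{λ, b, d, x}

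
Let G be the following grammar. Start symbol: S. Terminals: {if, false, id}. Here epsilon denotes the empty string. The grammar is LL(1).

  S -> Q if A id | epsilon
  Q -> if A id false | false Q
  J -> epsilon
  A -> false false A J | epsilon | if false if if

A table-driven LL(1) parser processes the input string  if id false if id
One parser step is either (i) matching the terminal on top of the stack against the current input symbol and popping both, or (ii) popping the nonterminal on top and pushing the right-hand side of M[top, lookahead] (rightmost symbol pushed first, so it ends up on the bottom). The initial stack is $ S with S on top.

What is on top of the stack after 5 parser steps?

false

step 1: stack=$ S  input=if id false if id $  — expand S -> Q if A id
step 2: stack=$ id A if Q  input=if id false if id $  — expand Q -> if A id false
step 3: stack=$ id A if false id A if  input=if id false if id $  — match if
step 4: stack=$ id A if false id A  input=id false if id $  — expand A -> epsilon
step 5: stack=$ id A if false id  input=id false if id $  — match id
Stack after step 5: $ id A if false (top = false).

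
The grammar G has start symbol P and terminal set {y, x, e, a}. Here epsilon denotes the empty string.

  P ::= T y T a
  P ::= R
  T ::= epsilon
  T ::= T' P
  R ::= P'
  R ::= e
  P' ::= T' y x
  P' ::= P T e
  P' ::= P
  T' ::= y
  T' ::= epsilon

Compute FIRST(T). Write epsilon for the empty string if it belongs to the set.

FIRST(T') = {epsilon, y}
FIRST(P) = {e, y}  (via T y T a, R)
FIRST(T) = {epsilon, e, y}  (via T' P)
FIRST(P') = {e, y}  (via T' y x, P T e, P)
FIRST(R) = {e, y}  (via P')

{epsilon, e, y}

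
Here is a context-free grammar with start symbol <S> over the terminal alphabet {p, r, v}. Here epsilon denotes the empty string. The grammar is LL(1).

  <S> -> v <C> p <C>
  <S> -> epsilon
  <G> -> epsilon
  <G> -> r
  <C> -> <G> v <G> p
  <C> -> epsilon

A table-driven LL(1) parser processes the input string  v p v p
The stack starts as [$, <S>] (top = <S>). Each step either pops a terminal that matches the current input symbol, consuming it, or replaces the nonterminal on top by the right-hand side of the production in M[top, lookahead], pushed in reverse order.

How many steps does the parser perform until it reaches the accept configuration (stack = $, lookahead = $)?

step 1: stack=$ <S>  input=v p v p $  — expand <S> -> v <C> p <C>
step 2: stack=$ <C> p <C> v  input=v p v p $  — match v
step 3: stack=$ <C> p <C>  input=p v p $  — expand <C> -> epsilon
step 4: stack=$ <C> p  input=p v p $  — match p
step 5: stack=$ <C>  input=v p $  — expand <C> -> <G> v <G> p
step 6: stack=$ p <G> v <G>  input=v p $  — expand <G> -> epsilon
step 7: stack=$ p <G> v  input=v p $  — match v
step 8: stack=$ p <G>  input=p $  — expand <G> -> epsilon
step 9: stack=$ p  input=p $  — match p
Accept reached after 9 steps.

9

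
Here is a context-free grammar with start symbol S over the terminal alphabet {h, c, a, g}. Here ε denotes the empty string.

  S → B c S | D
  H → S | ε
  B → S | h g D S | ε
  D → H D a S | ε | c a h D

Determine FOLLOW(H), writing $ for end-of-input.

{a, c, h}

FIRST(S) = {ε, a, c, h}  (via B c S, D)
FIRST(H) = {ε, a, c, h}  (via S)
FIRST(B) = {ε, a, c, h}  (via S)
FIRST(D) = {ε, a, c, h}  (via H D a S)
FOLLOW(S) includes $ since S is the start symbol.
FOLLOW(H): in D→H D a S, H is followed by D a S with FIRST {a, c, h}. Thus FOLLOW(H) = {a, c, h}.
FOLLOW(B): in S→B c S, B is followed by c S with FIRST {c}. Thus FOLLOW(B) = {c}.
FOLLOW(S): in S→B c S, the suffix after S is empty (adds nothing new); in H→S, the suffix after S is empty, so FOLLOW(S) ⊇ FOLLOW(H) = {a, c, h}; in B→S, the suffix after S is empty, so FOLLOW(S) ⊇ FOLLOW(B) = {c}; in B→h g D S, the suffix after S is empty, so FOLLOW(S) ⊇ FOLLOW(B) = {c}; in D→H D a S, the suffix after S is empty, so FOLLOW(S) ⊇ FOLLOW(D) = {$, a, c, h}. Thus FOLLOW(S) = {$, a, c, h}.
FOLLOW(D): in S→D, the suffix after D is empty, so FOLLOW(D) ⊇ FOLLOW(S) = {$, a, c, h}; in B→h g D S, D is followed by S with FIRST {ε, a, c, h}; in B→h g D S, the suffix after D is nullable, so FOLLOW(D) ⊇ FOLLOW(B) = {c}; in D→H D a S, D is followed by a S with FIRST {a}; in D→c a h D, the suffix after D is empty (adds nothing new). Thus FOLLOW(D) = {$, a, c, h}.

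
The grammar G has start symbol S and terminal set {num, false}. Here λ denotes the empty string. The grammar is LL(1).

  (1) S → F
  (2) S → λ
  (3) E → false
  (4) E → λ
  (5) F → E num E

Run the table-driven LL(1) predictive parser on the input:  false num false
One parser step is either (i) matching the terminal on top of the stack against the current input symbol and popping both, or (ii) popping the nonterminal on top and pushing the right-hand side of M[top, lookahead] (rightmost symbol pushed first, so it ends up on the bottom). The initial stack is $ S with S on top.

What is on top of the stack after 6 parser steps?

false

step 1: stack=$ S  input=false num false $  — expand S → F
step 2: stack=$ F  input=false num false $  — expand F → E num E
step 3: stack=$ E num E  input=false num false $  — expand E → false
step 4: stack=$ E num false  input=false num false $  — match false
step 5: stack=$ E num  input=num false $  — match num
step 6: stack=$ E  input=false $  — expand E → false
Stack after step 6: $ false (top = false).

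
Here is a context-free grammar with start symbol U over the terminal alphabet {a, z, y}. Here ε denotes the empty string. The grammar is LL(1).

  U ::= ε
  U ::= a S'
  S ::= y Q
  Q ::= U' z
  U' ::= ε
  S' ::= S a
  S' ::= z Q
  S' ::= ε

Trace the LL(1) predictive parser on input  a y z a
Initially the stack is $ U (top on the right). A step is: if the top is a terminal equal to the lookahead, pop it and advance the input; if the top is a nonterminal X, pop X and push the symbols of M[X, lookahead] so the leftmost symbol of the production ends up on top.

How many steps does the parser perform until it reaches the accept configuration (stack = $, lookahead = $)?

9

step 1: stack=$ U  input=a y z a $  — expand U ::= a S'
step 2: stack=$ S' a  input=a y z a $  — match a
step 3: stack=$ S'  input=y z a $  — expand S' ::= S a
step 4: stack=$ a S  input=y z a $  — expand S ::= y Q
step 5: stack=$ a Q y  input=y z a $  — match y
step 6: stack=$ a Q  input=z a $  — expand Q ::= U' z
step 7: stack=$ a z U'  input=z a $  — expand U' ::= ε
step 8: stack=$ a z  input=z a $  — match z
step 9: stack=$ a  input=a $  — match a
Accept reached after 9 steps.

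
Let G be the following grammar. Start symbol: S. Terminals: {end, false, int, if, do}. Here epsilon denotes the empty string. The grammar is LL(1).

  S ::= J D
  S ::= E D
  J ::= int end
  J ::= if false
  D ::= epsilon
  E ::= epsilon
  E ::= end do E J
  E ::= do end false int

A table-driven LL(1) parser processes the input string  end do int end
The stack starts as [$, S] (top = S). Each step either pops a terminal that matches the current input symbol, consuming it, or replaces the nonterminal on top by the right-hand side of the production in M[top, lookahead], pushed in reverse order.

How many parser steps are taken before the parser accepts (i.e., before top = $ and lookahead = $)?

9

step 1: stack=$ S  input=end do int end $  — expand S ::= E D
step 2: stack=$ D E  input=end do int end $  — expand E ::= end do E J
step 3: stack=$ D J E do end  input=end do int end $  — match end
step 4: stack=$ D J E do  input=do int end $  — match do
step 5: stack=$ D J E  input=int end $  — expand E ::= epsilon
step 6: stack=$ D J  input=int end $  — expand J ::= int end
step 7: stack=$ D end int  input=int end $  — match int
step 8: stack=$ D end  input=end $  — match end
step 9: stack=$ D  input=$  — expand D ::= epsilon
Accept reached after 9 steps.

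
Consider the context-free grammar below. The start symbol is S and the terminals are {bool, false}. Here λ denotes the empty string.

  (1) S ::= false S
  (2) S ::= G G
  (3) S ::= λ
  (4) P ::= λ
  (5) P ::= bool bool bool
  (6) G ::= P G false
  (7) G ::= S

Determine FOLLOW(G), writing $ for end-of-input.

FIRST(P) = {λ, bool}
FIRST(S) = {λ, bool, false}  (via G G)
FIRST(G) = {λ, bool, false}  (via P G false, S)
FOLLOW(S) includes $ since S is the start symbol.
FOLLOW(P): in G::=P G false, P is followed by G false with FIRST {bool, false}. Thus FOLLOW(P) = {bool, false}.
FOLLOW(S): in S::=false S, the suffix after S is empty (adds nothing new); in G::=S, the suffix after S is empty, so FOLLOW(S) ⊇ FOLLOW(G) = {$, bool, false}. Thus FOLLOW(S) = {$, bool, false}.
FOLLOW(G): in S::=G G (occurrence 1), G is followed by G with FIRST {λ, bool, false}; in S::=G G (occurrence 1), the suffix after G is nullable, so FOLLOW(G) ⊇ FOLLOW(S) = {$, bool, false}; in S::=G G (occurrence 2), the suffix after G is empty, so FOLLOW(G) ⊇ FOLLOW(S) = {$, bool, false}; in G::=P G false, G is followed by false with FIRST {false}. Thus FOLLOW(G) = {$, bool, false}.

{$, bool, false}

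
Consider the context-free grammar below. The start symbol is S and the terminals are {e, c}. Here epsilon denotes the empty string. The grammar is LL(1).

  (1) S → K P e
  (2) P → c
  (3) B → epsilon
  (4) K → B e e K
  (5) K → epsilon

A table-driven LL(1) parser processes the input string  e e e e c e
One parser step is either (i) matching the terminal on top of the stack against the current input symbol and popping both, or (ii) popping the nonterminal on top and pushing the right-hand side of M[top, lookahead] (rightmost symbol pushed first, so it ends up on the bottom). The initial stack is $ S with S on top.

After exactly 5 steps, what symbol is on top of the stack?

step 1: stack=$ S  input=e e e e c e $  — expand S → K P e
step 2: stack=$ e P K  input=e e e e c e $  — expand K → B e e K
step 3: stack=$ e P K e e B  input=e e e e c e $  — expand B → epsilon
step 4: stack=$ e P K e e  input=e e e e c e $  — match e
step 5: stack=$ e P K e  input=e e e c e $  — match e
Stack after step 5: $ e P K (top = K).

K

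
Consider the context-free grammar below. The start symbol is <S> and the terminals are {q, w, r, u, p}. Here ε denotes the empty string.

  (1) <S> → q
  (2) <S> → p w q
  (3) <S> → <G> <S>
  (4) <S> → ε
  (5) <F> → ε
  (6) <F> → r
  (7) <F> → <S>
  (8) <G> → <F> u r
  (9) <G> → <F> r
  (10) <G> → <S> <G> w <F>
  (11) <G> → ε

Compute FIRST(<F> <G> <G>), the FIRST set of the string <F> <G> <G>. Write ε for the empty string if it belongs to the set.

FIRST(<S>) = {ε, p, q, r, u, w}  (via <G> <S>)
FIRST(<F>) = {ε, p, q, r, u, w}  (via <S>)
FIRST(<G>) = {ε, p, q, r, u, w}  (via <F> u r, <F> r, <S> <G> w <F>)
FIRST(<F> <G> <G>): take FIRST of each symbol in turn, carrying on past any symbol whose FIRST contains ε; result {ε, p, q, r, u, w}.

{ε, p, q, r, u, w}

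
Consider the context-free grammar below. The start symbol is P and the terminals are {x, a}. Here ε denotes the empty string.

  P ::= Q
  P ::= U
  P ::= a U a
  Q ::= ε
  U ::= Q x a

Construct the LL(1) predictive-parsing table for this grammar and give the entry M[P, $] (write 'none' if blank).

P ::= Q

FIRST(Q): from Q::=ε we get {ε}. So FIRST(Q) = {ε}.
FIRST(U): from U::=Q x a we get {x}. So FIRST(U) = {x}.
FIRST(P): from P::=Q we get {ε}; from P::=U we get {x}; from P::=a U a we get {a}. So FIRST(P) = {ε, a, x}.
FOLLOW(P) includes $ since P is the start symbol.
FOLLOW(P): P appears on no right-hand side. Thus FOLLOW(P) = {$}.
For P ::= Q: FIRST(Q) = {ε}, so it goes in M[P, t] for t ∈ {}; since ε ∈ FIRST, also for every t ∈ FOLLOW(P) = {$}.
For P ::= U: FIRST(U) = {x}, so it goes in M[P, t] for t ∈ {x}.
For P ::= a U a: FIRST(a U a) = {a}, so it goes in M[P, t] for t ∈ {a}.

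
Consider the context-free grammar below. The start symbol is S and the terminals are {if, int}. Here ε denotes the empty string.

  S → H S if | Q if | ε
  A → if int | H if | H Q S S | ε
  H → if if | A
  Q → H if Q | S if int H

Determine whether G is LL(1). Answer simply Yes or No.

No

FIRST(S) = {ε, if}
FIRST(A) = {ε, if}
FIRST(H) = {ε, if}
FIRST(Q) = {if}
FOLLOW(S) = {$, if}
FOLLOW(A) = {if}
FOLLOW(H) = {if}
FOLLOW(Q) = {if}
Cell M[A, if] receives both A → if int and A → H if and A → H Q S S and A → ε — the grammar is not LL(1).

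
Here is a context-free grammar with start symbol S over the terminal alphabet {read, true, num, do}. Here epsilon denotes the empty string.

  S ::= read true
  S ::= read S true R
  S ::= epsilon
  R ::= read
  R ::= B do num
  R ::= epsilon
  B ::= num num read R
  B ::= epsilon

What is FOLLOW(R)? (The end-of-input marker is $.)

{$, do, true}

FIRST(S) = {epsilon, read}
FIRST(B) = {epsilon, num}
FIRST(R) = {epsilon, do, num, read}  (via B do num)
FOLLOW(S) includes $ since S is the start symbol.
FOLLOW(S): in S::=read S true R, S is followed by true R with FIRST {true}. Thus FOLLOW(S) = {$, true}.
FOLLOW(B): in R::=B do num, B is followed by do num with FIRST {do}. Thus FOLLOW(B) = {do}.
FOLLOW(R): in S::=read S true R, the suffix after R is empty, so FOLLOW(R) ⊇ FOLLOW(S) = {$, true}; in B::=num num read R, the suffix after R is empty, so FOLLOW(R) ⊇ FOLLOW(B) = {do}. Thus FOLLOW(R) = {$, do, true}.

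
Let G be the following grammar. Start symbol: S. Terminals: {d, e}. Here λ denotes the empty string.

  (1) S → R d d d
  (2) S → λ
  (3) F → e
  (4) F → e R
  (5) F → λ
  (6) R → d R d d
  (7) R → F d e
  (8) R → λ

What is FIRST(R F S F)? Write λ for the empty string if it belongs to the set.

FIRST(F) = {λ, e}
FIRST(R) = {λ, d, e}  (via F d e)
FIRST(S) = {λ, d, e}  (via R d d d)
FIRST(R F S F): take FIRST of each symbol in turn, carrying on past any symbol whose FIRST contains λ; result {λ, d, e}.

{λ, d, e}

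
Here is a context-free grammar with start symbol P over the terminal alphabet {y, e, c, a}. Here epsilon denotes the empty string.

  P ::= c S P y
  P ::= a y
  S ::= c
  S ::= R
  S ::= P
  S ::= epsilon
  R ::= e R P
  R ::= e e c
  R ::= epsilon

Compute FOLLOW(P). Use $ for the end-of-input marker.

{$, a, c, y}

FIRST(P) = {a, c}
FIRST(R) = {epsilon, e}
FIRST(S) = {epsilon, a, c, e}  (via R, P)
FOLLOW(P) includes $ since P is the start symbol.
FOLLOW(S): in P::=c S P y, S is followed by P y with FIRST {a, c}. Thus FOLLOW(S) = {a, c}.
FOLLOW(R): in S::=R, the suffix after R is empty, so FOLLOW(R) ⊇ FOLLOW(S) = {a, c}; in R::=e R P, R is followed by P with FIRST {a, c}. Thus FOLLOW(R) = {a, c}.
FOLLOW(P): in P::=c S P y, P is followed by y with FIRST {y}; in S::=P, the suffix after P is empty, so FOLLOW(P) ⊇ FOLLOW(S) = {a, c}; in R::=e R P, the suffix after P is empty, so FOLLOW(P) ⊇ FOLLOW(R) = {a, c}. Thus FOLLOW(P) = {$, a, c, y}.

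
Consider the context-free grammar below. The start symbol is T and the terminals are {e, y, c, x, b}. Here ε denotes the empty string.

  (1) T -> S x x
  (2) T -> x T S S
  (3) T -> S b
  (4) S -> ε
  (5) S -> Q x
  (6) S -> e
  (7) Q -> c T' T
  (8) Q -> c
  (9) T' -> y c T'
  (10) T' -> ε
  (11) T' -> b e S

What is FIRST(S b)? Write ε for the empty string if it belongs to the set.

{b, c, e}

FIRST(Q) = {c}
FIRST(T') = {ε, b, y}
FIRST(S) = {ε, c, e}  (via Q x)
FIRST(T) = {b, c, e, x}  (via S x x, S b)
FIRST(S b): take FIRST of each symbol in turn, carrying on past any symbol whose FIRST contains ε; result {b, c, e}.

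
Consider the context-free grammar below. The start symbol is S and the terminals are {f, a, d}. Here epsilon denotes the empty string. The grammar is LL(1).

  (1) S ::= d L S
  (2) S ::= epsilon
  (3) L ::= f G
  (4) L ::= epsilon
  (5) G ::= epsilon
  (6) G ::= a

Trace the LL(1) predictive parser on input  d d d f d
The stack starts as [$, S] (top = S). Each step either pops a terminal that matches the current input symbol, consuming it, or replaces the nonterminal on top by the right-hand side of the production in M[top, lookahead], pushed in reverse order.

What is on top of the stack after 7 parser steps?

     Stack    Input        Action
  1  $ S      d d d f d $  expand S ::= d L S
  2  $ S L d  d d d f d $  match d
  3  $ S L    d d f d $    expand L ::= epsilon
  4  $ S      d d f d $    expand S ::= d L S
  5  $ S L d  d d f d $    match d
  6  $ S L    d f d $      expand L ::= epsilon
  7  $ S      d f d $      expand S ::= d L S
Stack after step 7: $ S L d (top = d).

d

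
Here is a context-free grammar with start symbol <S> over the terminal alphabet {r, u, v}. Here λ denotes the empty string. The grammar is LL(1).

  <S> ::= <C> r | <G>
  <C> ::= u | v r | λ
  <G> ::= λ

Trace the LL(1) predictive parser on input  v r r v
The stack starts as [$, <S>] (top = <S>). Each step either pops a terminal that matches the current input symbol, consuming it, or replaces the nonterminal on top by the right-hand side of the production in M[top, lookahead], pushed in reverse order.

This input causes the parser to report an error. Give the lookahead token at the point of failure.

step 1: stack=$ <S>  input=v r r v $  — expand <S> ::= <C> r
step 2: stack=$ r <C>  input=v r r v $  — expand <C> ::= v r
step 3: stack=$ r r v  input=v r r v $  — match v
step 4: stack=$ r r  input=r r v $  — match r
step 5: stack=$ r  input=r v $  — match r
step 6: stack=$  input=v $  — error: stack empty but input remains

v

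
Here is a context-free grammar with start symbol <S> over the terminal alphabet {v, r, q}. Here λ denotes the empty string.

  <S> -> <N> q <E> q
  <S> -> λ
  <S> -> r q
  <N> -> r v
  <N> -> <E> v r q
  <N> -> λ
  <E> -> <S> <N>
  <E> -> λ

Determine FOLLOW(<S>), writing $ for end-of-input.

{$, q, r, v}

FIRST(<S>) = {λ, q, r, v}  (via <N> q <E> q)
FIRST(<N>) = {λ, q, r, v}  (via <E> v r q)
FIRST(<E>) = {λ, q, r, v}  (via <S> <N>)
FOLLOW(<S>) includes $ since <S> is the start symbol.
FOLLOW(<E>): in <S>-><N> q <E> q, <E> is followed by q with FIRST {q}; in <N>-><E> v r q, <E> is followed by v r q with FIRST {v}. Thus FOLLOW(<E>) = {q, v}.
FOLLOW(<S>): in <E>-><S> <N>, <S> is followed by <N> with FIRST {λ, q, r, v}; in <E>-><S> <N>, the suffix after <S> is nullable, so FOLLOW(<S>) ⊇ FOLLOW(<E>) = {q, v}. Thus FOLLOW(<S>) = {$, q, r, v}.
FOLLOW(<N>): in <S>-><N> q <E> q, <N> is followed by q <E> q with FIRST {q}; in <E>-><S> <N>, the suffix after <N> is empty, so FOLLOW(<N>) ⊇ FOLLOW(<E>) = {q, v}. Thus FOLLOW(<N>) = {q, v}.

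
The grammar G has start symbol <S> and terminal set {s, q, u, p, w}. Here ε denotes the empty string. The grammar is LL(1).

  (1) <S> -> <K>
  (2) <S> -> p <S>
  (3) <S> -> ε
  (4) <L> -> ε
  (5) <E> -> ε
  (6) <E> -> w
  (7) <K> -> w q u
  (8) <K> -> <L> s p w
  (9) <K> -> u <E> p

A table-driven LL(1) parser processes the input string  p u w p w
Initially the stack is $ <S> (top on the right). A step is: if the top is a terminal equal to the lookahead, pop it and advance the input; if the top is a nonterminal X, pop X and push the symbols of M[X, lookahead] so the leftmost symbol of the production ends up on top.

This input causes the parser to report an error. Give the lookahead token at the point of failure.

step 1: stack=$ <S>  input=p u w p w $  — expand <S> -> p <S>
step 2: stack=$ <S> p  input=p u w p w $  — match p
step 3: stack=$ <S>  input=u w p w $  — expand <S> -> <K>
step 4: stack=$ <K>  input=u w p w $  — expand <K> -> u <E> p
step 5: stack=$ p <E> u  input=u w p w $  — match u
step 6: stack=$ p <E>  input=w p w $  — expand <E> -> w
step 7: stack=$ p w  input=w p w $  — match w
step 8: stack=$ p  input=p w $  — match p
step 9: stack=$  input=w $  — error: stack empty but input remains

w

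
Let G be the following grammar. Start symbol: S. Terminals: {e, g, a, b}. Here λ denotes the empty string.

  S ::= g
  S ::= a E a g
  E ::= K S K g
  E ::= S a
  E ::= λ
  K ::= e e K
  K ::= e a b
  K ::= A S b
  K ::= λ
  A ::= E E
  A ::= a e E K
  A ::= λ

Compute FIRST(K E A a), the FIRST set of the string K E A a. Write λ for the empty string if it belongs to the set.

FIRST(S) = {a, g}
FIRST(E) = {λ, a, e, g}  (via K S K g, S a)
FIRST(A) = {λ, a, e, g}  (via E E)
FIRST(K) = {λ, a, e, g}  (via A S b)
FIRST(K E A a): take FIRST of each symbol in turn, carrying on past any symbol whose FIRST contains λ; result {a, e, g}.

{a, e, g}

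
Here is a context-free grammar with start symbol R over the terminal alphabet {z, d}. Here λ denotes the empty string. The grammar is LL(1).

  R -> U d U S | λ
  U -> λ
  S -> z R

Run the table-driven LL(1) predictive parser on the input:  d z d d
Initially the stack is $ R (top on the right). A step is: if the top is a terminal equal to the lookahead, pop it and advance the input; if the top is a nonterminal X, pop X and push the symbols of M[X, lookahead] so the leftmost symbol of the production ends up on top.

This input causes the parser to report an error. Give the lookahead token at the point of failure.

d

      Stack      Input      Action
   1  $ R        d z d d $  expand R -> U d U S
   2  $ S U d U  d z d d $  expand U -> λ
   3  $ S U d    d z d d $  match d
   4  $ S U      z d d $    expand U -> λ
   5  $ S        z d d $    expand S -> z R
   6  $ R z      z d d $    match z
   7  $ R        d d $      expand R -> U d U S
   8  $ S U d U  d d $      expand U -> λ
   9  $ S U d    d d $      match d
  10  $ S U      d $        expand U -> λ
  11  $ S        d $        error: M[S, d] is empty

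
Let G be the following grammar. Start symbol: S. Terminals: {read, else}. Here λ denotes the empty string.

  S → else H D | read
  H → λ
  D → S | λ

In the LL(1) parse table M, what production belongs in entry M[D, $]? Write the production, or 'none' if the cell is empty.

D → λ

FIRST(S): from S→else H D we get {else}; from S→read we get {read}. So FIRST(S) = {else, read}.
FIRST(H): from H→λ we get {λ}. So FIRST(H) = {λ}.
FIRST(D): from D→S we get {else, read}; from D→λ we get {λ}. So FIRST(D) = {λ, else, read}.
FOLLOW(S) includes $ since S is the start symbol.
FOLLOW(S): in D→S, the suffix after S is empty, so FOLLOW(S) ⊇ FOLLOW(D) = {$}. Thus FOLLOW(S) = {$}.
FOLLOW(D): in S→else H D, the suffix after D is empty, so FOLLOW(D) ⊇ FOLLOW(S) = {$}. Thus FOLLOW(D) = {$}.
For D → S: FIRST(S) = {else, read}, so it goes in M[D, t] for t ∈ {else, read}.
For D → λ: FIRST(λ) = {λ}, so it goes in M[D, t] for t ∈ {}; since λ ∈ FIRST, also for every t ∈ FOLLOW(D) = {$}.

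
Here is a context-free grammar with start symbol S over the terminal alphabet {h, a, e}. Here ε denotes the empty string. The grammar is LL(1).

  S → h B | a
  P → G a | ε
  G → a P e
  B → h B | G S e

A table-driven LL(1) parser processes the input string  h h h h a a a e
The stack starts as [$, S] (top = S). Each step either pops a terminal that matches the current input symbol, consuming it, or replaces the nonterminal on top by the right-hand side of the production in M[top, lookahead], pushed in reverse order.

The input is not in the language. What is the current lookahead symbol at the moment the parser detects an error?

$

      Stack                Input              Action
   1  $ S                  h h h h a a a e $  expand S → h B
   2  $ B h                h h h h a a a e $  match h
   3  $ B                  h h h a a a e $    expand B → h B
   4  $ B h                h h h a a a e $    match h
   5  $ B                  h h a a a e $      expand B → h B
   6  $ B h                h h a a a e $      match h
   7  $ B                  h a a a e $        expand B → h B
   8  $ B h                h a a a e $        match h
   9  $ B                  a a a e $          expand B → G S e
  10  $ e S G              a a a e $          expand G → a P e
  11  $ e S e P a          a a a e $          match a
  12  $ e S e P            a a e $            expand P → G a
  13  $ e S e a G          a a e $            expand G → a P e
  14  $ e S e a e P a      a a e $            match a
  15  $ e S e a e P        a e $              expand P → G a
  16  $ e S e a e a G      a e $              expand G → a P e
  17  $ e S e a e a e P a  a e $              match a
  18  $ e S e a e a e P    e $                expand P → ε
  19  $ e S e a e a e      e $                match e
  20  $ e S e a e a        $                  error: top is terminal a but lookahead is $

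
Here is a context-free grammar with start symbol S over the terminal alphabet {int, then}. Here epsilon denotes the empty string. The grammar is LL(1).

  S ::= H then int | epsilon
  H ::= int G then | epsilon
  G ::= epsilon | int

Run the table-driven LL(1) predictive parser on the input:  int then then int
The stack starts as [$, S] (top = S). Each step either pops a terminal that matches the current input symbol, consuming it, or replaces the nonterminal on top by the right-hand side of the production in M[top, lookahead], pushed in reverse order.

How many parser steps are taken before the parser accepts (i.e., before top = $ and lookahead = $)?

step 1: stack=$ S  input=int then then int $  — expand S ::= H then int
step 2: stack=$ int then H  input=int then then int $  — expand H ::= int G then
step 3: stack=$ int then then G int  input=int then then int $  — match int
step 4: stack=$ int then then G  input=then then int $  — expand G ::= epsilon
step 5: stack=$ int then then  input=then then int $  — match then
step 6: stack=$ int then  input=then int $  — match then
step 7: stack=$ int  input=int $  — match int
Accept reached after 7 steps.

7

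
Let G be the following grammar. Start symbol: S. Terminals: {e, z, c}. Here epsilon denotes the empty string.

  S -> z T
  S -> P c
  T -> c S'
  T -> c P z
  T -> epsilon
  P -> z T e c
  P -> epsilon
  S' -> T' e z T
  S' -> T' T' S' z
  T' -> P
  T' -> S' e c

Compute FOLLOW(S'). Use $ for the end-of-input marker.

{$, e, z}

FIRST(T) = {epsilon, c}
FIRST(P) = {epsilon, z}
FIRST(S) = {c, z}  (via P c)
FIRST(S') = {e, z}  (via T' e z T, T' T' S' z)
FIRST(T') = {epsilon, e, z}  (via P, S' e c)
FOLLOW(S) includes $ since S is the start symbol.
FOLLOW(S): S appears on no right-hand side. Thus FOLLOW(S) = {$}.
FOLLOW(T'): in S'->T' e z T, T' is followed by e z T with FIRST {e}; in S'->T' T' S' z (occurrence 1), T' is followed by T' S' z with FIRST {e, z}; in S'->T' T' S' z (occurrence 2), T' is followed by S' z with FIRST {e, z}. Thus FOLLOW(T') = {e, z}.
FOLLOW(P): in S->P c, P is followed by c with FIRST {c}; in T->c P z, P is followed by z with FIRST {z}; in T'->P, the suffix after P is empty, so FOLLOW(P) ⊇ FOLLOW(T') = {e, z}. Thus FOLLOW(P) = {c, e, z}.
FOLLOW(T): in S->z T, the suffix after T is empty, so FOLLOW(T) ⊇ FOLLOW(S) = {$}; in P->z T e c, T is followed by e c with FIRST {e}; in S'->T' e z T, the suffix after T is empty, so FOLLOW(T) ⊇ FOLLOW(S') = {$, e, z}. Thus FOLLOW(T) = {$, e, z}.
FOLLOW(S'): in T->c S', the suffix after S' is empty, so FOLLOW(S') ⊇ FOLLOW(T) = {$, e, z}; in S'->T' T' S' z, S' is followed by z with FIRST {z}; in T'->S' e c, S' is followed by e c with FIRST {e}. Thus FOLLOW(S') = {$, e, z}.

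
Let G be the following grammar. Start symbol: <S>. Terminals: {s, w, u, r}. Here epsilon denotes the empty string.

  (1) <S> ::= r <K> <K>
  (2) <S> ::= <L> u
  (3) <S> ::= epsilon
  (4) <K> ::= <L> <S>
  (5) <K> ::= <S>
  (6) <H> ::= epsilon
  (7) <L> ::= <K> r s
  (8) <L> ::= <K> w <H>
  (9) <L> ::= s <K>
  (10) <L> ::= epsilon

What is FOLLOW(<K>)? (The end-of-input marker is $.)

FIRST(<H>): from <H>::=epsilon we get {epsilon}. So FIRST(<H>) = {epsilon}.
FIRST(<S>): from <S>::=r <K> <K> we get {r}; from <S>::=<L> u we get {r, s, u, w}; from <S>::=epsilon we get {epsilon}. So FIRST(<S>) = {epsilon, r, s, u, w}.
FIRST(<K>): from <K>::=<L> <S> we get {epsilon, r, s, u, w}; from <K>::=<S> we get {epsilon, r, s, u, w}. So FIRST(<K>) = {epsilon, r, s, u, w}.
FIRST(<L>): from <L>::=<K> r s we get {r, s, u, w}; from <L>::=<K> w <H> we get {r, s, u, w}; from <L>::=s <K> we get {s}; from <L>::=epsilon we get {epsilon}. So FIRST(<L>) = {epsilon, r, s, u, w}.
FOLLOW(<S>) includes $ since <S> is the start symbol.
FOLLOW(<S>): in <K>::=<L> <S>, the suffix after <S> is empty, so FOLLOW(<S>) ⊇ FOLLOW(<K>) = {$, r, s, u, w}; in <K>::=<S>, the suffix after <S> is empty, so FOLLOW(<S>) ⊇ FOLLOW(<K>) = {$, r, s, u, w}. Thus FOLLOW(<S>) = {$, r, s, u, w}.
FOLLOW(<K>): in <S>::=r <K> <K> (occurrence 1), <K> is followed by <K> with FIRST {epsilon, r, s, u, w}; in <S>::=r <K> <K> (occurrence 1), the suffix after <K> is nullable, so FOLLOW(<K>) ⊇ FOLLOW(<S>) = {$, r, s, u, w}; in <S>::=r <K> <K> (occurrence 2), the suffix after <K> is empty, so FOLLOW(<K>) ⊇ FOLLOW(<S>) = {$, r, s, u, w}; in <L>::=<K> r s, <K> is followed by r s with FIRST {r}; in <L>::=<K> w <H>, <K> is followed by w <H> with FIRST {w}; in <L>::=s <K>, the suffix after <K> is empty, so FOLLOW(<K>) ⊇ FOLLOW(<L>) = {$, r, s, u, w}. Thus FOLLOW(<K>) = {$, r, s, u, w}.
FOLLOW(<L>): in <S>::=<L> u, <L> is followed by u with FIRST {u}; in <K>::=<L> <S>, <L> is followed by <S> with FIRST {epsilon, r, s, u, w}; in <K>::=<L> <S>, the suffix after <L> is nullable, so FOLLOW(<L>) ⊇ FOLLOW(<K>) = {$, r, s, u, w}. Thus FOLLOW(<L>) = {$, r, s, u, w}.
FOLLOW(<H>): in <L>::=<K> w <H>, the suffix after <H> is empty, so FOLLOW(<H>) ⊇ FOLLOW(<L>) = {$, r, s, u, w}. Thus FOLLOW(<H>) = {$, r, s, u, w}.

{$, r, s, u, w}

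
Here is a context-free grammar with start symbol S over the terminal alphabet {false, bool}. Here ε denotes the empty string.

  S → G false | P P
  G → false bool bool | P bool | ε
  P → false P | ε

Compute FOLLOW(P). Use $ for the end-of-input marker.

{$, bool, false}

FIRST(P): from P→false P we get {false}; from P→ε we get {ε}. So FIRST(P) = {ε, false}.
FIRST(G): from G→false bool bool we get {false}; from G→P bool we get {bool, false}; from G→ε we get {ε}. So FIRST(G) = {ε, bool, false}.
FIRST(S): from S→G false we get {bool, false}; from S→P P we get {ε, false}. So FIRST(S) = {ε, bool, false}.
FOLLOW(S) includes $ since S is the start symbol.
FOLLOW(S): S appears on no right-hand side. Thus FOLLOW(S) = {$}.
FOLLOW(G): in S→G false, G is followed by false with FIRST {false}. Thus FOLLOW(G) = {false}.
FOLLOW(P): in S→P P (occurrence 1), P is followed by P with FIRST {ε, false}; in S→P P (occurrence 1), the suffix after P is nullable, so FOLLOW(P) ⊇ FOLLOW(S) = {$}; in S→P P (occurrence 2), the suffix after P is empty, so FOLLOW(P) ⊇ FOLLOW(S) = {$}; in G→P bool, P is followed by bool with FIRST {bool}; in P→false P, the suffix after P is empty (adds nothing new). Thus FOLLOW(P) = {$, bool, false}.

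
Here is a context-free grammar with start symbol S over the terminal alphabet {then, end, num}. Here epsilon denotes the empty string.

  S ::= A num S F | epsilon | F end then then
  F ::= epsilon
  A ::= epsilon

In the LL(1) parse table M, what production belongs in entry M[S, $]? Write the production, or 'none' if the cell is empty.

S ::= epsilon

FIRST(F) = {epsilon}
FIRST(A) = {epsilon}
FIRST(S) = {epsilon, end, num}  (via A num S F, F end then then)
FOLLOW(S) includes $ since S is the start symbol.
FOLLOW(S): in S::=A num S F, S is followed by F with FIRST {epsilon}; in S::=A num S F, the suffix after S is nullable (adds nothing new). Thus FOLLOW(S) = {$}.
For S ::= A num S F: FIRST(A num S F) = {num}, so it goes in M[S, t] for t ∈ {num}.
For S ::= epsilon: FIRST(epsilon) = {epsilon}, so it goes in M[S, t] for t ∈ {}; since epsilon ∈ FIRST, also for every t ∈ FOLLOW(S) = {$}.
For S ::= F end then then: FIRST(F end then then) = {end}, so it goes in M[S, t] for t ∈ {end}.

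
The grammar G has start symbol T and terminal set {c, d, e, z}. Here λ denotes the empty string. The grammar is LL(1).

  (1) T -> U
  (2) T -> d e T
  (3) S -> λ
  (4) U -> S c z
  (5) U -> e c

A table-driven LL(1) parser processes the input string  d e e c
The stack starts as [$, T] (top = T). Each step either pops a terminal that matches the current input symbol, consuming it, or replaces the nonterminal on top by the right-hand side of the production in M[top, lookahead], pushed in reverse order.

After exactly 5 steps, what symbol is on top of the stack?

step 1: stack=$ T  input=d e e c $  — expand T -> d e T
step 2: stack=$ T e d  input=d e e c $  — match d
step 3: stack=$ T e  input=e e c $  — match e
step 4: stack=$ T  input=e c $  — expand T -> U
step 5: stack=$ U  input=e c $  — expand U -> e c
Stack after step 5: $ c e (top = e).

e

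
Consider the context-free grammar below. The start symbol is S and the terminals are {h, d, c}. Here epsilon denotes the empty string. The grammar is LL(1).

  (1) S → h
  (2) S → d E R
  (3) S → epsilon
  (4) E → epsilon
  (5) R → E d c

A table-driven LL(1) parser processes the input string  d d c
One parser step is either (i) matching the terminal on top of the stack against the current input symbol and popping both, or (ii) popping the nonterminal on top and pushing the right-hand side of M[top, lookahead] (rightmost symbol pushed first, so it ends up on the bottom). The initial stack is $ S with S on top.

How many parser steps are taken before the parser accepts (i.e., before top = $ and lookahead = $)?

7

     Stack    Input    Action
  1  $ S      d d c $  expand S → d E R
  2  $ R E d  d d c $  match d
  3  $ R E    d c $    expand E → epsilon
  4  $ R      d c $    expand R → E d c
  5  $ c d E  d c $    expand E → epsilon
  6  $ c d    d c $    match d
  7  $ c      c $      match c
Accept reached after 7 steps.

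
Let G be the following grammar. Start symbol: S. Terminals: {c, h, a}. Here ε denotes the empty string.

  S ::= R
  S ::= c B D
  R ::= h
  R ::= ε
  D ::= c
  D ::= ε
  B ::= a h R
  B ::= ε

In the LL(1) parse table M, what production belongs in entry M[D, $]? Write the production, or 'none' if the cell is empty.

FIRST(R) = {ε, h}
FIRST(D) = {ε, c}
FIRST(B) = {ε, a}
FIRST(S) = {ε, c, h}  (via R)
FOLLOW(S) includes $ since S is the start symbol.
FOLLOW(S): S appears on no right-hand side. Thus FOLLOW(S) = {$}.
FOLLOW(D): in S::=c B D, the suffix after D is empty, so FOLLOW(D) ⊇ FOLLOW(S) = {$}. Thus FOLLOW(D) = {$}.
For D ::= c: FIRST(c) = {c}, so it goes in M[D, t] for t ∈ {c}.
For D ::= ε: FIRST(ε) = {ε}, so it goes in M[D, t] for t ∈ {}; since ε ∈ FIRST, also for every t ∈ FOLLOW(D) = {$}.

D ::= ε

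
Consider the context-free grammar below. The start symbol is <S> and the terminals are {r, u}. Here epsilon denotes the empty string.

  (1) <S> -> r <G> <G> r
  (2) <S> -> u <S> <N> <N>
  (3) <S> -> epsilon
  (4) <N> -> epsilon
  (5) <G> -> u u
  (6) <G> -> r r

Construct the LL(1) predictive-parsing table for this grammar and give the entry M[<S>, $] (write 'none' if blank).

<S> -> epsilon

FIRST(<S>): from <S>->r <G> <G> r we get {r}; from <S>->u <S> <N> <N> we get {u}; from <S>->epsilon we get {epsilon}. So FIRST(<S>) = {epsilon, r, u}.
FIRST(<N>): from <N>->epsilon we get {epsilon}. So FIRST(<N>) = {epsilon}.
FIRST(<G>): from <G>->u u we get {u}; from <G>->r r we get {r}. So FIRST(<G>) = {r, u}.
FOLLOW(<S>) includes $ since <S> is the start symbol.
FOLLOW(<S>): in <S>->u <S> <N> <N>, <S> is followed by <N> <N> with FIRST {epsilon}; in <S>->u <S> <N> <N>, the suffix after <S> is nullable (adds nothing new). Thus FOLLOW(<S>) = {$}.
For <S> -> r <G> <G> r: FIRST(r <G> <G> r) = {r}, so it goes in M[<S>, t] for t ∈ {r}.
For <S> -> u <S> <N> <N>: FIRST(u <S> <N> <N>) = {u}, so it goes in M[<S>, t] for t ∈ {u}.
For <S> -> epsilon: FIRST(epsilon) = {epsilon}, so it goes in M[<S>, t] for t ∈ {}; since epsilon ∈ FIRST, also for every t ∈ FOLLOW(<S>) = {$}.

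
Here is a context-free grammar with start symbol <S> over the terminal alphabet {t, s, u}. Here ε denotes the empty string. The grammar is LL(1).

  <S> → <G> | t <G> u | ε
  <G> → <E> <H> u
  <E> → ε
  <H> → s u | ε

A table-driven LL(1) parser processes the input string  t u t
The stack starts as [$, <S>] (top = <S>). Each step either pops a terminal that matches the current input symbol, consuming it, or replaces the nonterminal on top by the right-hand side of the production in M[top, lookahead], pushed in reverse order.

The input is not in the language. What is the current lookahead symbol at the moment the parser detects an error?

t

step 1: stack=$ <S>  input=t u t $  — expand <S> → t <G> u
step 2: stack=$ u <G> t  input=t u t $  — match t
step 3: stack=$ u <G>  input=u t $  — expand <G> → <E> <H> u
step 4: stack=$ u u <H> <E>  input=u t $  — expand <E> → ε
step 5: stack=$ u u <H>  input=u t $  — expand <H> → ε
step 6: stack=$ u u  input=u t $  — match u
step 7: stack=$ u  input=t $  — error: top is terminal u but lookahead is t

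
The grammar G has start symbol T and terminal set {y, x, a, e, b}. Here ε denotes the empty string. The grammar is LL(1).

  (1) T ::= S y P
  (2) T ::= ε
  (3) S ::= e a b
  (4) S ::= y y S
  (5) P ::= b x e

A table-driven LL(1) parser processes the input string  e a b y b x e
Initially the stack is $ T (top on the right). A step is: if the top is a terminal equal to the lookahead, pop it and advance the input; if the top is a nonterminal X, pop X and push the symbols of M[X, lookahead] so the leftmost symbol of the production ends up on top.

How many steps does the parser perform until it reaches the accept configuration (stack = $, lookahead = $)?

10

      Stack        Input            Action
   1  $ T          e a b y b x e $  expand T ::= S y P
   2  $ P y S      e a b y b x e $  expand S ::= e a b
   3  $ P y b a e  e a b y b x e $  match e
   4  $ P y b a    a b y b x e $    match a
   5  $ P y b      b y b x e $      match b
   6  $ P y        y b x e $        match y
   7  $ P          b x e $          expand P ::= b x e
   8  $ e x b      b x e $          match b
   9  $ e x        x e $            match x
  10  $ e          e $              match e
Accept reached after 10 steps.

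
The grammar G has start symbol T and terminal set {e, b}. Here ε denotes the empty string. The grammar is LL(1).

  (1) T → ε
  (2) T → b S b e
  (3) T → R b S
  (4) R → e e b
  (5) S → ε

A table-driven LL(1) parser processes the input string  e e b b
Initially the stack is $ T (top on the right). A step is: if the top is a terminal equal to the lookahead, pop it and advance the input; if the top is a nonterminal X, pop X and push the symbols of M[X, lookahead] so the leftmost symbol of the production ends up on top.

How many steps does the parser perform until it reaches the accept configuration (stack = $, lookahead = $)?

step 1: stack=$ T  input=e e b b $  — expand T → R b S
step 2: stack=$ S b R  input=e e b b $  — expand R → e e b
step 3: stack=$ S b b e e  input=e e b b $  — match e
step 4: stack=$ S b b e  input=e b b $  — match e
step 5: stack=$ S b b  input=b b $  — match b
step 6: stack=$ S b  input=b $  — match b
step 7: stack=$ S  input=$  — expand S → ε
Accept reached after 7 steps.

7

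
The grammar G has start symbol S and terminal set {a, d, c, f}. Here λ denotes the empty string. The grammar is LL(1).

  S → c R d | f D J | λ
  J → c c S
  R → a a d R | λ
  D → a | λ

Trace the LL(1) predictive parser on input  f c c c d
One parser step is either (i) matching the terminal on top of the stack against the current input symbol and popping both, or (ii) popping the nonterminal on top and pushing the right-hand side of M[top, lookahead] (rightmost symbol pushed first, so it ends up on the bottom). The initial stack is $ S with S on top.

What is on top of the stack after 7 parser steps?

     Stack    Input        Action
  1  $ S      f c c c d $  expand S → f D J
  2  $ J D f  f c c c d $  match f
  3  $ J D    c c c d $    expand D → λ
  4  $ J      c c c d $    expand J → c c S
  5  $ S c c  c c c d $    match c
  6  $ S c    c c d $      match c
  7  $ S      c d $        expand S → c R d
Stack after step 7: $ d R c (top = c).

c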